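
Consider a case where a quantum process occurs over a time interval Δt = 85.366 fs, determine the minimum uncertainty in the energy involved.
3.855 meV

Using the energy-time uncertainty principle:
ΔEΔt ≥ ℏ/2

The minimum uncertainty in energy is:
ΔE_min = ℏ/(2Δt)
ΔE_min = (1.055e-34 J·s) / (2 × 8.537e-14 s)
ΔE_min = 6.177e-22 J = 3.855 meV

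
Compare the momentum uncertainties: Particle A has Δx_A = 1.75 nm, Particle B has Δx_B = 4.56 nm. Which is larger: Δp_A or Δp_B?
Particle A has the larger minimum momentum uncertainty, by a factor of 2.61.

For each particle, the minimum momentum uncertainty is Δp_min = ℏ/(2Δx):

Particle A: Δp_A = ℏ/(2×1.750e-09 m) = 3.013e-26 kg·m/s
Particle B: Δp_B = ℏ/(2×4.560e-09 m) = 1.156e-26 kg·m/s

Ratio: Δp_A/Δp_B = 2.61

Since Δp_min ∝ 1/Δx, the particle with smaller position uncertainty (A) has larger momentum uncertainty.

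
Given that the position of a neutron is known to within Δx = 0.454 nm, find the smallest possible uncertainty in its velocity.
69.342 m/s

Using the Heisenberg uncertainty principle and Δp = mΔv:
ΔxΔp ≥ ℏ/2
Δx(mΔv) ≥ ℏ/2

The minimum uncertainty in velocity is:
Δv_min = ℏ/(2mΔx)
Δv_min = (1.055e-34 J·s) / (2 × 1.675e-27 kg × 4.540e-10 m)
Δv_min = 6.934e+01 m/s = 69.342 m/s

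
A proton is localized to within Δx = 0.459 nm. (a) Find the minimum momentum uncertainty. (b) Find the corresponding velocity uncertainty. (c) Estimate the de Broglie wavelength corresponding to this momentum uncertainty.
(a) Δp_min = 1.149 × 10^-25 kg·m/s
(b) Δv_min = 68.681 m/s
(c) λ_dB = 5.768 nm

Step-by-step:

(a) From the uncertainty principle:
Δp_min = ℏ/(2Δx) = (1.055e-34 J·s)/(2 × 4.590e-10 m) = 1.149e-25 kg·m/s

(b) The velocity uncertainty:
Δv = Δp/m = (1.149e-25 kg·m/s)/(1.673e-27 kg) = 6.868e+01 m/s = 68.681 m/s

(c) The de Broglie wavelength for this momentum:
λ = h/p = (6.626e-34 J·s)/(1.149e-25 kg·m/s) = 5.768e-09 m = 5.768 nm

Note: The de Broglie wavelength is comparable to the localization size, as expected from wave-particle duality.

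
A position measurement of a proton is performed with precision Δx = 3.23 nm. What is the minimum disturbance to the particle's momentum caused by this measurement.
1.632 × 10^-26 kg·m/s

The uncertainty principle implies that measuring position disturbs momentum:
ΔxΔp ≥ ℏ/2

When we measure position with precision Δx, we necessarily introduce a momentum uncertainty:
Δp ≥ ℏ/(2Δx)
Δp_min = (1.055e-34 J·s) / (2 × 3.230e-09 m)
Δp_min = 1.632e-26 kg·m/s

The more precisely we measure position, the greater the momentum disturbance.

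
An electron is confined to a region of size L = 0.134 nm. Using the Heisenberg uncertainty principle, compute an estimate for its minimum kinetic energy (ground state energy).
530.461 meV

Using the uncertainty principle to estimate ground state energy:

1. The position uncertainty is approximately the confinement size:
   Δx ≈ L = 1.340e-10 m

2. From ΔxΔp ≥ ℏ/2, the minimum momentum uncertainty is:
   Δp ≈ ℏ/(2L) = 3.935e-25 kg·m/s

3. The kinetic energy is approximately:
   KE ≈ (Δp)²/(2m) = (3.935e-25)²/(2 × 9.109e-31 kg)
   KE ≈ 8.499e-20 J = 530.461 meV

This is an order-of-magnitude estimate of the ground state energy.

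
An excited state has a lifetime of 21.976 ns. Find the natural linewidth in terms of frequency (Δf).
3.621 MHz

Using the energy-time uncertainty principle and E = hf:
ΔEΔt ≥ ℏ/2
hΔf·Δt ≥ ℏ/2

The minimum frequency uncertainty is:
Δf = ℏ/(2hτ) = 1/(4πτ)
Δf = 1/(4π × 2.198e-08 s)
Δf = 3.621e+06 Hz = 3.621 MHz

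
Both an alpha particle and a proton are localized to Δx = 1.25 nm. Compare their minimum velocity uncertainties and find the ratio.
The proton has the larger minimum velocity uncertainty, by a ratio of 4.0.

For both particles, Δp_min = ℏ/(2Δx) = 4.218e-26 kg·m/s (same for both).

The velocity uncertainty is Δv = Δp/m:
- alpha particle: Δv = 4.218e-26 / 6.645e-27 = 6.348e+00 m/s = 6.348 m/s
- proton: Δv = 4.218e-26 / 1.673e-27 = 2.522e+01 m/s = 25.220 m/s

Ratio: 2.522e+01 / 6.348e+00 = 4.0

The lighter particle has larger velocity uncertainty because Δv ∝ 1/m.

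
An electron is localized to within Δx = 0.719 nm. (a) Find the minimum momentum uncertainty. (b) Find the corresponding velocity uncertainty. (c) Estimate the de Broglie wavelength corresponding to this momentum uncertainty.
(a) Δp_min = 7.334 × 10^-26 kg·m/s
(b) Δv_min = 80.506 km/s
(c) λ_dB = 9.035 nm

Step-by-step:

(a) From the uncertainty principle:
Δp_min = ℏ/(2Δx) = (1.055e-34 J·s)/(2 × 7.190e-10 m) = 7.334e-26 kg·m/s

(b) The velocity uncertainty:
Δv = Δp/m = (7.334e-26 kg·m/s)/(9.109e-31 kg) = 8.051e+04 m/s = 80.506 km/s

(c) The de Broglie wavelength for this momentum:
λ = h/p = (6.626e-34 J·s)/(7.334e-26 kg·m/s) = 9.035e-09 m = 9.035 nm

Note: The de Broglie wavelength is comparable to the localization size, as expected from wave-particle duality.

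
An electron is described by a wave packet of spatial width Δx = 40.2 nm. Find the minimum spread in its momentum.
1.312 × 10^-27 kg·m/s

For a wave packet, the spatial width Δx and momentum spread Δp are related by the uncertainty principle:
ΔxΔp ≥ ℏ/2

The minimum momentum spread is:
Δp_min = ℏ/(2Δx)
Δp_min = (1.055e-34 J·s) / (2 × 4.020e-08 m)
Δp_min = 1.312e-27 kg·m/s

A wave packet cannot have both a well-defined position and well-defined momentum.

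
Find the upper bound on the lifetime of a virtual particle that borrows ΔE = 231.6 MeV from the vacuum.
1.421 ys

Using the energy-time uncertainty principle:
ΔEΔt ≥ ℏ/2

For a virtual particle borrowing energy ΔE, the maximum lifetime is:
Δt_max = ℏ/(2ΔE)

Converting energy:
ΔE = 231.6 MeV = 3.711e-11 J

Δt_max = (1.055e-34 J·s) / (2 × 3.711e-11 J)
Δt_max = 1.421e-24 s = 1.421 ys

Virtual particles with higher borrowed energy exist for shorter times.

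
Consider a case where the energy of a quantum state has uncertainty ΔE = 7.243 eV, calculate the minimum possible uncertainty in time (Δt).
45.438 as

Using the energy-time uncertainty principle:
ΔEΔt ≥ ℏ/2

The minimum uncertainty in time is:
Δt_min = ℏ/(2ΔE)
Δt_min = (1.055e-34 J·s) / (2 × 1.160e-18 J)
Δt_min = 4.544e-17 s = 45.438 as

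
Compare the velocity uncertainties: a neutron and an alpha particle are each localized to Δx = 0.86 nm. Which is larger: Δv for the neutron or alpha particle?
The neutron has the larger minimum velocity uncertainty, by a ratio of 4.0.

For both particles, Δp_min = ℏ/(2Δx) = 6.131e-26 kg·m/s (same for both).

The velocity uncertainty is Δv = Δp/m:
- neutron: Δv = 6.131e-26 / 1.675e-27 = 3.661e+01 m/s = 36.606 m/s
- alpha particle: Δv = 6.131e-26 / 6.645e-27 = 9.227e+00 m/s = 9.227 m/s

Ratio: 3.661e+01 / 9.227e+00 = 4.0

The lighter particle has larger velocity uncertainty because Δv ∝ 1/m.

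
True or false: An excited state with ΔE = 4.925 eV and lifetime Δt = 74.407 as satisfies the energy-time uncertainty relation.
Yes, it satisfies the uncertainty relation.

Calculate the product ΔEΔt:
ΔE = 4.925 eV = 7.891e-19 J
ΔEΔt = (7.891e-19 J) × (7.441e-17 s)
ΔEΔt = 5.871e-35 J·s

Compare to the minimum allowed value ℏ/2:
ℏ/2 = 5.273e-35 J·s

Since ΔEΔt = 5.871e-35 J·s ≥ 5.273e-35 J·s = ℏ/2,
this satisfies the uncertainty relation.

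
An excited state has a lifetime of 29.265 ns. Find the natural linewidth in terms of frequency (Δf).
2.719 MHz

Using the energy-time uncertainty principle and E = hf:
ΔEΔt ≥ ℏ/2
hΔf·Δt ≥ ℏ/2

The minimum frequency uncertainty is:
Δf = ℏ/(2hτ) = 1/(4πτ)
Δf = 1/(4π × 2.927e-08 s)
Δf = 2.719e+06 Hz = 2.719 MHz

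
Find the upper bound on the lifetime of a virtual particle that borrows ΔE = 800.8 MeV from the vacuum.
4.110 × 10^-25 s

Using the energy-time uncertainty principle:
ΔEΔt ≥ ℏ/2

For a virtual particle borrowing energy ΔE, the maximum lifetime is:
Δt_max = ℏ/(2ΔE)

Converting energy:
ΔE = 800.8 MeV = 1.283e-10 J

Δt_max = (1.055e-34 J·s) / (2 × 1.283e-10 J)
Δt_max = 4.110e-25 s = 4.110 × 10^-25 s

Virtual particles with higher borrowed energy exist for shorter times.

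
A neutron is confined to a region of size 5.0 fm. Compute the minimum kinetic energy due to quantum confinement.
207.212 keV

Using the uncertainty principle:

1. Position uncertainty: Δx ≈ 5.000e-15 m
2. Minimum momentum uncertainty: Δp = ℏ/(2Δx) = 1.055e-20 kg·m/s
3. Minimum kinetic energy:
   KE = (Δp)²/(2m) = (1.055e-20)²/(2 × 1.675e-27 kg)
   KE = 3.320e-14 J = 207.212 keV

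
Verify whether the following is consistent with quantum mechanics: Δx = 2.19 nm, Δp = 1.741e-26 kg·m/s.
No, it violates the uncertainty principle (impossible measurement).

Calculate the product ΔxΔp:
ΔxΔp = (2.190e-09 m) × (1.741e-26 kg·m/s)
ΔxΔp = 3.813e-35 J·s

Compare to the minimum allowed value ℏ/2:
ℏ/2 = 5.273e-35 J·s

Since ΔxΔp = 3.813e-35 J·s < 5.273e-35 J·s = ℏ/2,
the measurement violates the uncertainty principle.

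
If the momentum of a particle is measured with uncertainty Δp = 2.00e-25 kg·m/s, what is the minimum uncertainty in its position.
263.643 pm

Using the Heisenberg uncertainty principle:
ΔxΔp ≥ ℏ/2

The minimum uncertainty in position is:
Δx_min = ℏ/(2Δp)
Δx_min = (1.055e-34 J·s) / (2 × 2.000e-25 kg·m/s)
Δx_min = 2.636e-10 m = 263.643 pm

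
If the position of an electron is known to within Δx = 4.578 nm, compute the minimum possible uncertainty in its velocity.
12.644 km/s

Using the Heisenberg uncertainty principle and Δp = mΔv:
ΔxΔp ≥ ℏ/2
Δx(mΔv) ≥ ℏ/2

The minimum uncertainty in velocity is:
Δv_min = ℏ/(2mΔx)
Δv_min = (1.055e-34 J·s) / (2 × 9.109e-31 kg × 4.578e-09 m)
Δv_min = 1.264e+04 m/s = 12.644 km/s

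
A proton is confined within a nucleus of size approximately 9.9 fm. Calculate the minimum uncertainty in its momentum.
5.326 × 10^-21 kg·m/s

Using the Heisenberg uncertainty principle:
ΔxΔp ≥ ℏ/2

With Δx ≈ L = 9.900e-15 m (the confinement size):
Δp_min = ℏ/(2Δx)
Δp_min = (1.055e-34 J·s) / (2 × 9.900e-15 m)
Δp_min = 5.326e-21 kg·m/s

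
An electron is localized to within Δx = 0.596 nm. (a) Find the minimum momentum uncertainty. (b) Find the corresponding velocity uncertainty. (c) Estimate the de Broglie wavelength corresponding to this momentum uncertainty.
(a) Δp_min = 8.847 × 10^-26 kg·m/s
(b) Δv_min = 97.120 km/s
(c) λ_dB = 7.490 nm

Step-by-step:

(a) From the uncertainty principle:
Δp_min = ℏ/(2Δx) = (1.055e-34 J·s)/(2 × 5.960e-10 m) = 8.847e-26 kg·m/s

(b) The velocity uncertainty:
Δv = Δp/m = (8.847e-26 kg·m/s)/(9.109e-31 kg) = 9.712e+04 m/s = 97.120 km/s

(c) The de Broglie wavelength for this momentum:
λ = h/p = (6.626e-34 J·s)/(8.847e-26 kg·m/s) = 7.490e-09 m = 7.490 nm

Note: The de Broglie wavelength is comparable to the localization size, as expected from wave-particle duality.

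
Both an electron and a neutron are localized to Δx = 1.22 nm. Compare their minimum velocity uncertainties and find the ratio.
The electron has the larger minimum velocity uncertainty, by a ratio of 1838.7.

For both particles, Δp_min = ℏ/(2Δx) = 4.322e-26 kg·m/s (same for both).

The velocity uncertainty is Δv = Δp/m:
- electron: Δv = 4.322e-26 / 9.109e-31 = 4.745e+04 m/s = 47.446 km/s
- neutron: Δv = 4.322e-26 / 1.675e-27 = 2.580e+01 m/s = 25.804 m/s

Ratio: 4.745e+04 / 2.580e+01 = 1838.7

The lighter particle has larger velocity uncertainty because Δv ∝ 1/m.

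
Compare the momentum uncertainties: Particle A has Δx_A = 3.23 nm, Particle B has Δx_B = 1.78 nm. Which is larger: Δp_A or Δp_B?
Particle B has the larger minimum momentum uncertainty, by a factor of 1.81.

For each particle, the minimum momentum uncertainty is Δp_min = ℏ/(2Δx):

Particle A: Δp_A = ℏ/(2×3.230e-09 m) = 1.632e-26 kg·m/s
Particle B: Δp_B = ℏ/(2×1.780e-09 m) = 2.962e-26 kg·m/s

Ratio: Δp_B/Δp_A = 1.81

Since Δp_min ∝ 1/Δx, the particle with smaller position uncertainty (B) has larger momentum uncertainty.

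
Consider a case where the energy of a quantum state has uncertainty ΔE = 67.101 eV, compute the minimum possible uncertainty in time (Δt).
4.905 as

Using the energy-time uncertainty principle:
ΔEΔt ≥ ℏ/2

The minimum uncertainty in time is:
Δt_min = ℏ/(2ΔE)
Δt_min = (1.055e-34 J·s) / (2 × 1.075e-17 J)
Δt_min = 4.905e-18 s = 4.905 as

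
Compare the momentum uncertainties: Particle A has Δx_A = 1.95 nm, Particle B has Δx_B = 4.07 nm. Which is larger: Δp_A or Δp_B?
Particle A has the larger minimum momentum uncertainty, by a factor of 2.09.

For each particle, the minimum momentum uncertainty is Δp_min = ℏ/(2Δx):

Particle A: Δp_A = ℏ/(2×1.950e-09 m) = 2.704e-26 kg·m/s
Particle B: Δp_B = ℏ/(2×4.070e-09 m) = 1.296e-26 kg·m/s

Ratio: Δp_A/Δp_B = 2.09

Since Δp_min ∝ 1/Δx, the particle with smaller position uncertainty (A) has larger momentum uncertainty.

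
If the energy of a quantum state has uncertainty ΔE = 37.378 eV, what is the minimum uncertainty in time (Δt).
8.805 as

Using the energy-time uncertainty principle:
ΔEΔt ≥ ℏ/2

The minimum uncertainty in time is:
Δt_min = ℏ/(2ΔE)
Δt_min = (1.055e-34 J·s) / (2 × 5.989e-18 J)
Δt_min = 8.805e-18 s = 8.805 as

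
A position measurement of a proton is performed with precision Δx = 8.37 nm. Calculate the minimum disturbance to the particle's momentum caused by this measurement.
6.300 × 10^-27 kg·m/s

The uncertainty principle implies that measuring position disturbs momentum:
ΔxΔp ≥ ℏ/2

When we measure position with precision Δx, we necessarily introduce a momentum uncertainty:
Δp ≥ ℏ/(2Δx)
Δp_min = (1.055e-34 J·s) / (2 × 8.370e-09 m)
Δp_min = 6.300e-27 kg·m/s

The more precisely we measure position, the greater the momentum disturbance.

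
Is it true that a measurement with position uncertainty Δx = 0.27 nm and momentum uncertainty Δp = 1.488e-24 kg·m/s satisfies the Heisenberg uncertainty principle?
Yes, it satisfies the uncertainty principle.

Calculate the product ΔxΔp:
ΔxΔp = (2.700e-10 m) × (1.488e-24 kg·m/s)
ΔxΔp = 4.018e-34 J·s

Compare to the minimum allowed value ℏ/2:
ℏ/2 = 5.273e-35 J·s

Since ΔxΔp = 4.018e-34 J·s ≥ 5.273e-35 J·s = ℏ/2,
the measurement satisfies the uncertainty principle.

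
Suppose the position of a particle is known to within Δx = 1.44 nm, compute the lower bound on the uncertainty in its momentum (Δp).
3.662 × 10^-26 kg·m/s

Using the Heisenberg uncertainty principle:
ΔxΔp ≥ ℏ/2

The minimum uncertainty in momentum is:
Δp_min = ℏ/(2Δx)
Δp_min = (1.055e-34 J·s) / (2 × 1.440e-09 m)
Δp_min = 3.662e-26 kg·m/s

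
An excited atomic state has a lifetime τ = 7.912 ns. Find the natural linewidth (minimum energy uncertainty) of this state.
41.596 neV

Using the energy-time uncertainty principle:
ΔEΔt ≥ ℏ/2

The lifetime τ represents the time uncertainty Δt.
The natural linewidth (minimum energy uncertainty) is:

ΔE = ℏ/(2τ)
ΔE = (1.055e-34 J·s) / (2 × 7.912e-09 s)
ΔE = 6.664e-27 J = 41.596 neV

This natural linewidth limits the precision of spectroscopic measurements.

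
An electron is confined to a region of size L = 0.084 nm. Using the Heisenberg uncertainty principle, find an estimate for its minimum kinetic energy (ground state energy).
1.350 eV

Using the uncertainty principle to estimate ground state energy:

1. The position uncertainty is approximately the confinement size:
   Δx ≈ L = 8.400e-11 m

2. From ΔxΔp ≥ ℏ/2, the minimum momentum uncertainty is:
   Δp ≈ ℏ/(2L) = 6.277e-25 kg·m/s

3. The kinetic energy is approximately:
   KE ≈ (Δp)²/(2m) = (6.277e-25)²/(2 × 9.109e-31 kg)
   KE ≈ 2.163e-19 J = 1.350 eV

This is an order-of-magnitude estimate of the ground state energy.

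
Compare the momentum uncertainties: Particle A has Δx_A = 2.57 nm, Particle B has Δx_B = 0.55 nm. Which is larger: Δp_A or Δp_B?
Particle B has the larger minimum momentum uncertainty, by a factor of 4.67.

For each particle, the minimum momentum uncertainty is Δp_min = ℏ/(2Δx):

Particle A: Δp_A = ℏ/(2×2.570e-09 m) = 2.052e-26 kg·m/s
Particle B: Δp_B = ℏ/(2×5.500e-10 m) = 9.587e-26 kg·m/s

Ratio: Δp_B/Δp_A = 4.67

Since Δp_min ∝ 1/Δx, the particle with smaller position uncertainty (B) has larger momentum uncertainty.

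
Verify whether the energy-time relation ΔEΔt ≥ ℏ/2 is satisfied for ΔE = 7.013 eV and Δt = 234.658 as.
Yes, it satisfies the uncertainty relation.

Calculate the product ΔEΔt:
ΔE = 7.013 eV = 1.124e-18 J
ΔEΔt = (1.124e-18 J) × (2.347e-16 s)
ΔEΔt = 2.637e-34 J·s

Compare to the minimum allowed value ℏ/2:
ℏ/2 = 5.273e-35 J·s

Since ΔEΔt = 2.637e-34 J·s ≥ 5.273e-35 J·s = ℏ/2,
this satisfies the uncertainty relation.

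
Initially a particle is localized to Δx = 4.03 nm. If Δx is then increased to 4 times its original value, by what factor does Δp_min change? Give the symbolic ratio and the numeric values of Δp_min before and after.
Original Δp_min = 1.308 × 10^-26 kg·m/s; new Δp'_min = 3.271 × 10^-27 kg·m/s; ratio Δp'_min/Δp_min = 1/4.

From the uncertainty principle ΔxΔp ≥ ℏ/2, the minimum momentum uncertainty is Δp_min = ℏ/(2Δx).

Original (Δx = 4.03 nm = 4.030e-09 m):
Δp_min = (1.055e-34 J·s)/(2 × 4.030e-09 m) = 1.308e-26 kg·m/s

When Δx → 4Δx:
Δp'_min = ℏ/(2 × 4Δx) = (1/4) × ℏ/(2Δx) = (1/4) × Δp_min
Δp'_min = 1/4 × 1.308e-26 kg·m/s = 3.271e-27 kg·m/s

Since Δp_min ∝ 1/Δx, when Δx is increased to 4 times its original value, Δp_min decreases to 1/4 of its original value.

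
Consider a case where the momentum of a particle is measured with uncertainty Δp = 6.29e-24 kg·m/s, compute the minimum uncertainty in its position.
8.383 pm

Using the Heisenberg uncertainty principle:
ΔxΔp ≥ ℏ/2

The minimum uncertainty in position is:
Δx_min = ℏ/(2Δp)
Δx_min = (1.055e-34 J·s) / (2 × 6.290e-24 kg·m/s)
Δx_min = 8.383e-12 m = 8.383 pm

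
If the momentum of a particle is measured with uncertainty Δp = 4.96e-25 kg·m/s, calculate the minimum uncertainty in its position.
106.308 pm

Using the Heisenberg uncertainty principle:
ΔxΔp ≥ ℏ/2

The minimum uncertainty in position is:
Δx_min = ℏ/(2Δp)
Δx_min = (1.055e-34 J·s) / (2 × 4.960e-25 kg·m/s)
Δx_min = 1.063e-10 m = 106.308 pm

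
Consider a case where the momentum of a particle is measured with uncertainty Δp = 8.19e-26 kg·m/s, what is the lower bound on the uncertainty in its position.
643.817 pm

Using the Heisenberg uncertainty principle:
ΔxΔp ≥ ℏ/2

The minimum uncertainty in position is:
Δx_min = ℏ/(2Δp)
Δx_min = (1.055e-34 J·s) / (2 × 8.190e-26 kg·m/s)
Δx_min = 6.438e-10 m = 643.817 pm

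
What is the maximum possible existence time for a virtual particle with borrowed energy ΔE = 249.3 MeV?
1.320 ys

Using the energy-time uncertainty principle:
ΔEΔt ≥ ℏ/2

For a virtual particle borrowing energy ΔE, the maximum lifetime is:
Δt_max = ℏ/(2ΔE)

Converting energy:
ΔE = 249.3 MeV = 3.994e-11 J

Δt_max = (1.055e-34 J·s) / (2 × 3.994e-11 J)
Δt_max = 1.320e-24 s = 1.320 ys

Virtual particles with higher borrowed energy exist for shorter times.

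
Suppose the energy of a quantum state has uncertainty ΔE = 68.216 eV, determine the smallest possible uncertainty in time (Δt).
4.824 as

Using the energy-time uncertainty principle:
ΔEΔt ≥ ℏ/2

The minimum uncertainty in time is:
Δt_min = ℏ/(2ΔE)
Δt_min = (1.055e-34 J·s) / (2 × 1.093e-17 J)
Δt_min = 4.824e-18 s = 4.824 as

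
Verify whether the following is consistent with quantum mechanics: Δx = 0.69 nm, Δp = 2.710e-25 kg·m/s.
Yes, it satisfies the uncertainty principle.

Calculate the product ΔxΔp:
ΔxΔp = (6.900e-10 m) × (2.710e-25 kg·m/s)
ΔxΔp = 1.870e-34 J·s

Compare to the minimum allowed value ℏ/2:
ℏ/2 = 5.273e-35 J·s

Since ΔxΔp = 1.870e-34 J·s ≥ 5.273e-35 J·s = ℏ/2,
the measurement satisfies the uncertainty principle.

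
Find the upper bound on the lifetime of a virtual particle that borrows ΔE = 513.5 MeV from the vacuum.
6.409 × 10^-25 s

Using the energy-time uncertainty principle:
ΔEΔt ≥ ℏ/2

For a virtual particle borrowing energy ΔE, the maximum lifetime is:
Δt_max = ℏ/(2ΔE)

Converting energy:
ΔE = 513.5 MeV = 8.227e-11 J

Δt_max = (1.055e-34 J·s) / (2 × 8.227e-11 J)
Δt_max = 6.409e-25 s = 6.409 × 10^-25 s

Virtual particles with higher borrowed energy exist for shorter times.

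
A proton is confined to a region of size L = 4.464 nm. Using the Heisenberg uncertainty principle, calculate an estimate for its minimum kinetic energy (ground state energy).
260.319 neV

Using the uncertainty principle to estimate ground state energy:

1. The position uncertainty is approximately the confinement size:
   Δx ≈ L = 4.464e-09 m

2. From ΔxΔp ≥ ℏ/2, the minimum momentum uncertainty is:
   Δp ≈ ℏ/(2L) = 1.181e-26 kg·m/s

3. The kinetic energy is approximately:
   KE ≈ (Δp)²/(2m) = (1.181e-26)²/(2 × 1.673e-27 kg)
   KE ≈ 4.171e-26 J = 260.319 neV

This is an order-of-magnitude estimate of the ground state energy.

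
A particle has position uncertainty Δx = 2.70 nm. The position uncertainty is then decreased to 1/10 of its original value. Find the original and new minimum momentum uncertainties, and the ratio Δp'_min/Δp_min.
Original Δp_min = 1.953 × 10^-26 kg·m/s; new Δp'_min = 1.953 × 10^-25 kg·m/s; ratio Δp'_min/Δp_min = 10.

From the uncertainty principle ΔxΔp ≥ ℏ/2, the minimum momentum uncertainty is Δp_min = ℏ/(2Δx).

Original (Δx = 2.70 nm = 2.700e-09 m):
Δp_min = (1.055e-34 J·s)/(2 × 2.700e-09 m) = 1.953e-26 kg·m/s

When Δx → (1/10)Δx:
Δp'_min = ℏ/(2 × (1/10)Δx) = 10 × ℏ/(2Δx) = 10 × Δp_min
Δp'_min = 10 × 1.953e-26 kg·m/s = 1.953e-25 kg·m/s

Since Δp_min ∝ 1/Δx, when Δx is decreased to 1/10 of its original value, Δp_min increases to 10 times its original value.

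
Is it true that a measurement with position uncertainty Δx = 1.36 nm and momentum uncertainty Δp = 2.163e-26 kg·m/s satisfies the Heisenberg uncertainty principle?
No, it violates the uncertainty principle (impossible measurement).

Calculate the product ΔxΔp:
ΔxΔp = (1.360e-09 m) × (2.163e-26 kg·m/s)
ΔxΔp = 2.942e-35 J·s

Compare to the minimum allowed value ℏ/2:
ℏ/2 = 5.273e-35 J·s

Since ΔxΔp = 2.942e-35 J·s < 5.273e-35 J·s = ℏ/2,
the measurement violates the uncertainty principle.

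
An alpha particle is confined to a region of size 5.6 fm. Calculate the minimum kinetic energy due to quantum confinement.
41.639 keV

Using the uncertainty principle:

1. Position uncertainty: Δx ≈ 5.600e-15 m
2. Minimum momentum uncertainty: Δp = ℏ/(2Δx) = 9.416e-21 kg·m/s
3. Minimum kinetic energy:
   KE = (Δp)²/(2m) = (9.416e-21)²/(2 × 6.645e-27 kg)
   KE = 6.671e-15 J = 41.639 keV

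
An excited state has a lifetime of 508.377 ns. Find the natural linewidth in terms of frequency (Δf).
156.532 kHz

Using the energy-time uncertainty principle and E = hf:
ΔEΔt ≥ ℏ/2
hΔf·Δt ≥ ℏ/2

The minimum frequency uncertainty is:
Δf = ℏ/(2hτ) = 1/(4πτ)
Δf = 1/(4π × 5.084e-07 s)
Δf = 1.565e+05 Hz = 156.532 kHz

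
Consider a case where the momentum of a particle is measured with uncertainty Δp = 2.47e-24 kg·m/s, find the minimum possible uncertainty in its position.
21.348 pm

Using the Heisenberg uncertainty principle:
ΔxΔp ≥ ℏ/2

The minimum uncertainty in position is:
Δx_min = ℏ/(2Δp)
Δx_min = (1.055e-34 J·s) / (2 × 2.470e-24 kg·m/s)
Δx_min = 2.135e-11 m = 21.348 pm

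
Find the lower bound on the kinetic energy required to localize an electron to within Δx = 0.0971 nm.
1.010 eV

Localizing a particle requires giving it sufficient momentum uncertainty:

1. From uncertainty principle: Δp ≥ ℏ/(2Δx)
   Δp_min = (1.055e-34 J·s) / (2 × 9.710e-11 m)
   Δp_min = 5.430e-25 kg·m/s

2. This momentum uncertainty corresponds to kinetic energy:
   KE ≈ (Δp)²/(2m) = (5.430e-25)²/(2 × 9.109e-31 kg)
   KE = 1.619e-19 J = 1.010 eV

Tighter localization requires more energy.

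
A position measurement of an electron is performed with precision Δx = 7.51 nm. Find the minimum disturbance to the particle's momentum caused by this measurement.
7.021 × 10^-27 kg·m/s

The uncertainty principle implies that measuring position disturbs momentum:
ΔxΔp ≥ ℏ/2

When we measure position with precision Δx, we necessarily introduce a momentum uncertainty:
Δp ≥ ℏ/(2Δx)
Δp_min = (1.055e-34 J·s) / (2 × 7.510e-09 m)
Δp_min = 7.021e-27 kg·m/s

The more precisely we measure position, the greater the momentum disturbance.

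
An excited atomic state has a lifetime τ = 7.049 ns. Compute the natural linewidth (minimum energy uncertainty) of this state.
46.688 neV

Using the energy-time uncertainty principle:
ΔEΔt ≥ ℏ/2

The lifetime τ represents the time uncertainty Δt.
The natural linewidth (minimum energy uncertainty) is:

ΔE = ℏ/(2τ)
ΔE = (1.055e-34 J·s) / (2 × 7.049e-09 s)
ΔE = 7.480e-27 J = 46.688 neV

This natural linewidth limits the precision of spectroscopic measurements.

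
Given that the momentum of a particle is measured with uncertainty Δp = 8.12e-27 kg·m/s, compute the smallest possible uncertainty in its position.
6.494 nm

Using the Heisenberg uncertainty principle:
ΔxΔp ≥ ℏ/2

The minimum uncertainty in position is:
Δx_min = ℏ/(2Δp)
Δx_min = (1.055e-34 J·s) / (2 × 8.120e-27 kg·m/s)
Δx_min = 6.494e-09 m = 6.494 nm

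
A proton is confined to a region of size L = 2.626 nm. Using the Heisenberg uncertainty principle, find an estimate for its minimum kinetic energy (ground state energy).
752.254 neV

Using the uncertainty principle to estimate ground state energy:

1. The position uncertainty is approximately the confinement size:
   Δx ≈ L = 2.626e-09 m

2. From ΔxΔp ≥ ℏ/2, the minimum momentum uncertainty is:
   Δp ≈ ℏ/(2L) = 2.008e-26 kg·m/s

3. The kinetic energy is approximately:
   KE ≈ (Δp)²/(2m) = (2.008e-26)²/(2 × 1.673e-27 kg)
   KE ≈ 1.205e-25 J = 752.254 neV

This is an order-of-magnitude estimate of the ground state energy.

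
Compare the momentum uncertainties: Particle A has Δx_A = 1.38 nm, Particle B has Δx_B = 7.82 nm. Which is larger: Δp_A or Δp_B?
Particle A has the larger minimum momentum uncertainty, by a factor of 5.67.

For each particle, the minimum momentum uncertainty is Δp_min = ℏ/(2Δx):

Particle A: Δp_A = ℏ/(2×1.380e-09 m) = 3.821e-26 kg·m/s
Particle B: Δp_B = ℏ/(2×7.820e-09 m) = 6.743e-27 kg·m/s

Ratio: Δp_A/Δp_B = 5.67

Since Δp_min ∝ 1/Δx, the particle with smaller position uncertainty (A) has larger momentum uncertainty.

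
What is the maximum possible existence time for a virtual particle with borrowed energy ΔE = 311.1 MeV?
1.058 ys

Using the energy-time uncertainty principle:
ΔEΔt ≥ ℏ/2

For a virtual particle borrowing energy ΔE, the maximum lifetime is:
Δt_max = ℏ/(2ΔE)

Converting energy:
ΔE = 311.1 MeV = 4.984e-11 J

Δt_max = (1.055e-34 J·s) / (2 × 4.984e-11 J)
Δt_max = 1.058e-24 s = 1.058 ys

Virtual particles with higher borrowed energy exist for shorter times.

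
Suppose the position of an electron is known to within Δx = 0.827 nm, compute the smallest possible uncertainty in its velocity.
69.993 km/s

Using the Heisenberg uncertainty principle and Δp = mΔv:
ΔxΔp ≥ ℏ/2
Δx(mΔv) ≥ ℏ/2

The minimum uncertainty in velocity is:
Δv_min = ℏ/(2mΔx)
Δv_min = (1.055e-34 J·s) / (2 × 9.109e-31 kg × 8.270e-10 m)
Δv_min = 6.999e+04 m/s = 69.993 km/s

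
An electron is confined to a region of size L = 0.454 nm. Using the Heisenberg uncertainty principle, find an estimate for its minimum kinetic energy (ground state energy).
46.212 meV

Using the uncertainty principle to estimate ground state energy:

1. The position uncertainty is approximately the confinement size:
   Δx ≈ L = 4.540e-10 m

2. From ΔxΔp ≥ ℏ/2, the minimum momentum uncertainty is:
   Δp ≈ ℏ/(2L) = 1.161e-25 kg·m/s

3. The kinetic energy is approximately:
   KE ≈ (Δp)²/(2m) = (1.161e-25)²/(2 × 9.109e-31 kg)
   KE ≈ 7.404e-21 J = 46.212 meV

This is an order-of-magnitude estimate of the ground state energy.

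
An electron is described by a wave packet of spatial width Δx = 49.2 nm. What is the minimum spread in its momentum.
1.072 × 10^-27 kg·m/s

For a wave packet, the spatial width Δx and momentum spread Δp are related by the uncertainty principle:
ΔxΔp ≥ ℏ/2

The minimum momentum spread is:
Δp_min = ℏ/(2Δx)
Δp_min = (1.055e-34 J·s) / (2 × 4.920e-08 m)
Δp_min = 1.072e-27 kg·m/s

A wave packet cannot have both a well-defined position and well-defined momentum.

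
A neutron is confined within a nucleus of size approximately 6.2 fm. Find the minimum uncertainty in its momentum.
8.505 × 10^-21 kg·m/s

Using the Heisenberg uncertainty principle:
ΔxΔp ≥ ℏ/2

With Δx ≈ L = 6.200e-15 m (the confinement size):
Δp_min = ℏ/(2Δx)
Δp_min = (1.055e-34 J·s) / (2 × 6.200e-15 m)
Δp_min = 8.505e-21 kg·m/s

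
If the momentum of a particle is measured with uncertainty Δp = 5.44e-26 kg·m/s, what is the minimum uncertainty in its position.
969.276 pm

Using the Heisenberg uncertainty principle:
ΔxΔp ≥ ℏ/2

The minimum uncertainty in position is:
Δx_min = ℏ/(2Δp)
Δx_min = (1.055e-34 J·s) / (2 × 5.440e-26 kg·m/s)
Δx_min = 9.693e-10 m = 969.276 pm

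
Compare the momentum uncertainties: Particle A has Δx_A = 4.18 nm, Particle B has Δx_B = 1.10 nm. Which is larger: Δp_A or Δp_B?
Particle B has the larger minimum momentum uncertainty, by a factor of 3.80.

For each particle, the minimum momentum uncertainty is Δp_min = ℏ/(2Δx):

Particle A: Δp_A = ℏ/(2×4.180e-09 m) = 1.261e-26 kg·m/s
Particle B: Δp_B = ℏ/(2×1.100e-09 m) = 4.794e-26 kg·m/s

Ratio: Δp_B/Δp_A = 3.80

Since Δp_min ∝ 1/Δx, the particle with smaller position uncertainty (B) has larger momentum uncertainty.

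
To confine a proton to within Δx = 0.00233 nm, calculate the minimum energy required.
955.526 meV

Localizing a particle requires giving it sufficient momentum uncertainty:

1. From uncertainty principle: Δp ≥ ℏ/(2Δx)
   Δp_min = (1.055e-34 J·s) / (2 × 2.330e-12 m)
   Δp_min = 2.263e-23 kg·m/s

2. This momentum uncertainty corresponds to kinetic energy:
   KE ≈ (Δp)²/(2m) = (2.263e-23)²/(2 × 1.673e-27 kg)
   KE = 1.531e-19 J = 955.526 meV

Tighter localization requires more energy.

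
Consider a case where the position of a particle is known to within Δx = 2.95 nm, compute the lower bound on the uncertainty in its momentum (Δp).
1.787 × 10^-26 kg·m/s

Using the Heisenberg uncertainty principle:
ΔxΔp ≥ ℏ/2

The minimum uncertainty in momentum is:
Δp_min = ℏ/(2Δx)
Δp_min = (1.055e-34 J·s) / (2 × 2.950e-09 m)
Δp_min = 1.787e-26 kg·m/s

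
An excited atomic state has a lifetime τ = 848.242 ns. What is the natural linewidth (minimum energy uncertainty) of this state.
387.986 peV

Using the energy-time uncertainty principle:
ΔEΔt ≥ ℏ/2

The lifetime τ represents the time uncertainty Δt.
The natural linewidth (minimum energy uncertainty) is:

ΔE = ℏ/(2τ)
ΔE = (1.055e-34 J·s) / (2 × 8.482e-07 s)
ΔE = 6.216e-29 J = 387.986 peV

This natural linewidth limits the precision of spectroscopic measurements.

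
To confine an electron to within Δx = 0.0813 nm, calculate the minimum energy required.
1.441 eV

Localizing a particle requires giving it sufficient momentum uncertainty:

1. From uncertainty principle: Δp ≥ ℏ/(2Δx)
   Δp_min = (1.055e-34 J·s) / (2 × 8.130e-11 m)
   Δp_min = 6.486e-25 kg·m/s

2. This momentum uncertainty corresponds to kinetic energy:
   KE ≈ (Δp)²/(2m) = (6.486e-25)²/(2 × 9.109e-31 kg)
   KE = 2.309e-19 J = 1.441 eV

Tighter localization requires more energy.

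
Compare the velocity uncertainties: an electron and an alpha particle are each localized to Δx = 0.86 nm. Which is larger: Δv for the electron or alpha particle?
The electron has the larger minimum velocity uncertainty, by a ratio of 7294.3.

For both particles, Δp_min = ℏ/(2Δx) = 6.131e-26 kg·m/s (same for both).

The velocity uncertainty is Δv = Δp/m:
- electron: Δv = 6.131e-26 / 9.109e-31 = 6.731e+04 m/s = 67.307 km/s
- alpha particle: Δv = 6.131e-26 / 6.645e-27 = 9.227e+00 m/s = 9.227 m/s

Ratio: 6.731e+04 / 9.227e+00 = 7294.3

The lighter particle has larger velocity uncertainty because Δv ∝ 1/m.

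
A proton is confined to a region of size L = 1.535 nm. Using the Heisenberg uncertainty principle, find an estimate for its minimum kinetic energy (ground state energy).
2.202 μeV

Using the uncertainty principle to estimate ground state energy:

1. The position uncertainty is approximately the confinement size:
   Δx ≈ L = 1.535e-09 m

2. From ΔxΔp ≥ ℏ/2, the minimum momentum uncertainty is:
   Δp ≈ ℏ/(2L) = 3.435e-26 kg·m/s

3. The kinetic energy is approximately:
   KE ≈ (Δp)²/(2m) = (3.435e-26)²/(2 × 1.673e-27 kg)
   KE ≈ 3.527e-25 J = 2.202 μeV

This is an order-of-magnitude estimate of the ground state energy.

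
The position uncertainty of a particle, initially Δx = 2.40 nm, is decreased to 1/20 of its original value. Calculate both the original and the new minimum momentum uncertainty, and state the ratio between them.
Original Δp_min = 2.197 × 10^-26 kg·m/s; new Δp'_min = 4.394 × 10^-25 kg·m/s; ratio Δp'_min/Δp_min = 20.

From the uncertainty principle ΔxΔp ≥ ℏ/2, the minimum momentum uncertainty is Δp_min = ℏ/(2Δx).

Original (Δx = 2.40 nm = 2.400e-09 m):
Δp_min = (1.055e-34 J·s)/(2 × 2.400e-09 m) = 2.197e-26 kg·m/s

When Δx → (1/20)Δx:
Δp'_min = ℏ/(2 × (1/20)Δx) = 20 × ℏ/(2Δx) = 20 × Δp_min
Δp'_min = 20 × 2.197e-26 kg·m/s = 4.394e-25 kg·m/s

Since Δp_min ∝ 1/Δx, when Δx is decreased to 1/20 of its original value, Δp_min increases to 20 times its original value.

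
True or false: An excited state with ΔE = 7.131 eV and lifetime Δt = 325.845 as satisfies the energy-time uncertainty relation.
Yes, it satisfies the uncertainty relation.

Calculate the product ΔEΔt:
ΔE = 7.131 eV = 1.143e-18 J
ΔEΔt = (1.143e-18 J) × (3.258e-16 s)
ΔEΔt = 3.723e-34 J·s

Compare to the minimum allowed value ℏ/2:
ℏ/2 = 5.273e-35 J·s

Since ΔEΔt = 3.723e-34 J·s ≥ 5.273e-35 J·s = ℏ/2,
this satisfies the uncertainty relation.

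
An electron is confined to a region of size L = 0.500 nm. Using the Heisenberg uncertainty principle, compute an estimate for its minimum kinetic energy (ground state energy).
38.100 meV

Using the uncertainty principle to estimate ground state energy:

1. The position uncertainty is approximately the confinement size:
   Δx ≈ L = 5.000e-10 m

2. From ΔxΔp ≥ ℏ/2, the minimum momentum uncertainty is:
   Δp ≈ ℏ/(2L) = 1.055e-25 kg·m/s

3. The kinetic energy is approximately:
   KE ≈ (Δp)²/(2m) = (1.055e-25)²/(2 × 9.109e-31 kg)
   KE ≈ 6.104e-21 J = 38.100 meV

This is an order-of-magnitude estimate of the ground state energy.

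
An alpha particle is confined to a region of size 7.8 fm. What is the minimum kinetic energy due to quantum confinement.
21.463 keV

Using the uncertainty principle:

1. Position uncertainty: Δx ≈ 7.800e-15 m
2. Minimum momentum uncertainty: Δp = ℏ/(2Δx) = 6.760e-21 kg·m/s
3. Minimum kinetic energy:
   KE = (Δp)²/(2m) = (6.760e-21)²/(2 × 6.645e-27 kg)
   KE = 3.439e-15 J = 21.463 keV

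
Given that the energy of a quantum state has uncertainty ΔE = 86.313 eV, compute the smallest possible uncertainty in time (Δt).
3.813 as

Using the energy-time uncertainty principle:
ΔEΔt ≥ ℏ/2

The minimum uncertainty in time is:
Δt_min = ℏ/(2ΔE)
Δt_min = (1.055e-34 J·s) / (2 × 1.383e-17 J)
Δt_min = 3.813e-18 s = 3.813 as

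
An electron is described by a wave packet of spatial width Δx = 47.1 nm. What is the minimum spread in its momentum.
1.120 × 10^-27 kg·m/s

For a wave packet, the spatial width Δx and momentum spread Δp are related by the uncertainty principle:
ΔxΔp ≥ ℏ/2

The minimum momentum spread is:
Δp_min = ℏ/(2Δx)
Δp_min = (1.055e-34 J·s) / (2 × 4.710e-08 m)
Δp_min = 1.120e-27 kg·m/s

A wave packet cannot have both a well-defined position and well-defined momentum.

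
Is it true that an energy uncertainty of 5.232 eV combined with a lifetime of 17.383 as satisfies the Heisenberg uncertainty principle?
No, it violates the uncertainty relation.

Calculate the product ΔEΔt:
ΔE = 5.232 eV = 8.383e-19 J
ΔEΔt = (8.383e-19 J) × (1.738e-17 s)
ΔEΔt = 1.457e-35 J·s

Compare to the minimum allowed value ℏ/2:
ℏ/2 = 5.273e-35 J·s

Since ΔEΔt = 1.457e-35 J·s < 5.273e-35 J·s = ℏ/2,
this violates the uncertainty relation.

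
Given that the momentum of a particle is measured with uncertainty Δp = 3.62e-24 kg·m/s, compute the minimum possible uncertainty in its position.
14.566 pm

Using the Heisenberg uncertainty principle:
ΔxΔp ≥ ℏ/2

The minimum uncertainty in position is:
Δx_min = ℏ/(2Δp)
Δx_min = (1.055e-34 J·s) / (2 × 3.620e-24 kg·m/s)
Δx_min = 1.457e-11 m = 14.566 pm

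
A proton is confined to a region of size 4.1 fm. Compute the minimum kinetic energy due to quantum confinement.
308.593 keV

Using the uncertainty principle:

1. Position uncertainty: Δx ≈ 4.100e-15 m
2. Minimum momentum uncertainty: Δp = ℏ/(2Δx) = 1.286e-20 kg·m/s
3. Minimum kinetic energy:
   KE = (Δp)²/(2m) = (1.286e-20)²/(2 × 1.673e-27 kg)
   KE = 4.944e-14 J = 308.593 keV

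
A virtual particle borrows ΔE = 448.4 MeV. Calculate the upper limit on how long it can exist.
7.340 × 10^-25 s

Using the energy-time uncertainty principle:
ΔEΔt ≥ ℏ/2

For a virtual particle borrowing energy ΔE, the maximum lifetime is:
Δt_max = ℏ/(2ΔE)

Converting energy:
ΔE = 448.4 MeV = 7.184e-11 J

Δt_max = (1.055e-34 J·s) / (2 × 7.184e-11 J)
Δt_max = 7.340e-25 s = 7.340 × 10^-25 s

Virtual particles with higher borrowed energy exist for shorter times.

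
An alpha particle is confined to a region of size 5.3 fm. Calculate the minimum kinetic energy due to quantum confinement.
46.487 keV

Using the uncertainty principle:

1. Position uncertainty: Δx ≈ 5.300e-15 m
2. Minimum momentum uncertainty: Δp = ℏ/(2Δx) = 9.949e-21 kg·m/s
3. Minimum kinetic energy:
   KE = (Δp)²/(2m) = (9.949e-21)²/(2 × 6.645e-27 kg)
   KE = 7.448e-15 J = 46.487 keV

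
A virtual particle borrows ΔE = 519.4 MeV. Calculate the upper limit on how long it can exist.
6.336 × 10^-25 s

Using the energy-time uncertainty principle:
ΔEΔt ≥ ℏ/2

For a virtual particle borrowing energy ΔE, the maximum lifetime is:
Δt_max = ℏ/(2ΔE)

Converting energy:
ΔE = 519.4 MeV = 8.322e-11 J

Δt_max = (1.055e-34 J·s) / (2 × 8.322e-11 J)
Δt_max = 6.336e-25 s = 6.336 × 10^-25 s

Virtual particles with higher borrowed energy exist for shorter times.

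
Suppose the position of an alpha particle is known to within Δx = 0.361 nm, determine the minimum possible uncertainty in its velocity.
21.982 m/s

Using the Heisenberg uncertainty principle and Δp = mΔv:
ΔxΔp ≥ ℏ/2
Δx(mΔv) ≥ ℏ/2

The minimum uncertainty in velocity is:
Δv_min = ℏ/(2mΔx)
Δv_min = (1.055e-34 J·s) / (2 × 6.645e-27 kg × 3.610e-10 m)
Δv_min = 2.198e+01 m/s = 21.982 m/s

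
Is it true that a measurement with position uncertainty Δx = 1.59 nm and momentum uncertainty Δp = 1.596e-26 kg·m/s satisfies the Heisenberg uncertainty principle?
No, it violates the uncertainty principle (impossible measurement).

Calculate the product ΔxΔp:
ΔxΔp = (1.590e-09 m) × (1.596e-26 kg·m/s)
ΔxΔp = 2.538e-35 J·s

Compare to the minimum allowed value ℏ/2:
ℏ/2 = 5.273e-35 J·s

Since ΔxΔp = 2.538e-35 J·s < 5.273e-35 J·s = ℏ/2,
the measurement violates the uncertainty principle.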